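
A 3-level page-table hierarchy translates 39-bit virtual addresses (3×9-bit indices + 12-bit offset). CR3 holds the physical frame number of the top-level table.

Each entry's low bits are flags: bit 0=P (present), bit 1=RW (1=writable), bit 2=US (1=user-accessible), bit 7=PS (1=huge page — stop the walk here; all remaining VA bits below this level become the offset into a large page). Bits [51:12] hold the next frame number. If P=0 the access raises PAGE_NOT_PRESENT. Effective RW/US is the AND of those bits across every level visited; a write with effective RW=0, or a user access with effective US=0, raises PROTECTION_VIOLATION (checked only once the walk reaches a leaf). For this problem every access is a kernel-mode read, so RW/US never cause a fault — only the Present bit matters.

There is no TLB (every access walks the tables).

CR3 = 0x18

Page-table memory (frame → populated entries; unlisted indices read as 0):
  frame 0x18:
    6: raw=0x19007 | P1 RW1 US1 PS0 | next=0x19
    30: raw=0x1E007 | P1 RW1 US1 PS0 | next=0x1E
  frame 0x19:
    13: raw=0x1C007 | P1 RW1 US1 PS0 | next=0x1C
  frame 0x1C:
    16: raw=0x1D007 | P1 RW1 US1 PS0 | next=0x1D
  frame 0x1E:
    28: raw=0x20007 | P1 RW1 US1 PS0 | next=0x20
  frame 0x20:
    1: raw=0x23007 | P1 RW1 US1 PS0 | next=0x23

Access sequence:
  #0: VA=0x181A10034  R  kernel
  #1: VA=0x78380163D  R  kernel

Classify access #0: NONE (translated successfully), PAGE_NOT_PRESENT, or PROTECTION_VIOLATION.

Walk each access:
#0 VA=0x181A10034 (r,kernel):
  lvl0: tbl 0x18, slot 6 ⇒ 0x19007 (P1/RW1/US1/PS0)
  lvl1: tbl 0x19, slot 13 ⇒ 0x1C007 (P1/RW1/US1/PS0)
  lvl2: tbl 0x1C, slot 16 ⇒ 0x1D007 (P1/RW1/US1/PS0)
  ✓ 0x1D034  — 3 lookups
#1 VA=0x78380163D (r,kernel):
  lvl0: tbl 0x18, slot 30 ⇒ 0x1E007 (P1/RW1/US1/PS0)
  lvl1: tbl 0x1E, slot 28 ⇒ 0x20007 (P1/RW1/US1/PS0)
  lvl2: tbl 0x20, slot 1 ⇒ 0x23007 (P1/RW1/US1/PS0)
  ✓ 0x2363D  — 3 lookups

Access #0 fault: NONE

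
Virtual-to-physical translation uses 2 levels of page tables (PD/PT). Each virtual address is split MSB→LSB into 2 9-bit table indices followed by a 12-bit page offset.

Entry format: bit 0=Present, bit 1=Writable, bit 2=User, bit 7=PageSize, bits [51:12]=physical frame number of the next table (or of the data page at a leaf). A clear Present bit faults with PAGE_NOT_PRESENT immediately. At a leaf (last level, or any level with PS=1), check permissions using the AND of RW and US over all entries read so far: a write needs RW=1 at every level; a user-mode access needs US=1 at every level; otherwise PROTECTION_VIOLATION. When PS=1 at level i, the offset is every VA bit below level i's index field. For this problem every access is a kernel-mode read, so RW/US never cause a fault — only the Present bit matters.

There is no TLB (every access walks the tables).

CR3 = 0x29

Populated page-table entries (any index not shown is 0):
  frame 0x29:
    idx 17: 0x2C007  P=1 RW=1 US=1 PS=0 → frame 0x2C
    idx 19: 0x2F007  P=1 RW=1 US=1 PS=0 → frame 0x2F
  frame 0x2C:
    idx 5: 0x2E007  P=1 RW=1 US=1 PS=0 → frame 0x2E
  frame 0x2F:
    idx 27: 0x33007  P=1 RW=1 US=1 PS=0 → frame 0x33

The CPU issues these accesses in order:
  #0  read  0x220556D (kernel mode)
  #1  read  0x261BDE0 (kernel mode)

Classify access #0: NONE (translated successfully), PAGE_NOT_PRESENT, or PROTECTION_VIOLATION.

Walk each access:
#0 VA=0x220556D (r,kernel):
  L0 @0x29[17] → 0x2C007  P=1,RW=1,US=1,PS=0
  L1 @0x2C[5] → 0x2E007  P=1,RW=1,US=1,PS=0
  ⇒ phys 0x2E56D  [2 reads]
#1 VA=0x261BDE0 (r,kernel):
  L0 @0x29[19] → 0x2F007  P=1,RW=1,US=1,PS=0
  L1 @0x2F[27] → 0x33007  P=1,RW=1,US=1,PS=0
  ⇒ phys 0x33DE0  [2 reads]

Access #0 fault: NONE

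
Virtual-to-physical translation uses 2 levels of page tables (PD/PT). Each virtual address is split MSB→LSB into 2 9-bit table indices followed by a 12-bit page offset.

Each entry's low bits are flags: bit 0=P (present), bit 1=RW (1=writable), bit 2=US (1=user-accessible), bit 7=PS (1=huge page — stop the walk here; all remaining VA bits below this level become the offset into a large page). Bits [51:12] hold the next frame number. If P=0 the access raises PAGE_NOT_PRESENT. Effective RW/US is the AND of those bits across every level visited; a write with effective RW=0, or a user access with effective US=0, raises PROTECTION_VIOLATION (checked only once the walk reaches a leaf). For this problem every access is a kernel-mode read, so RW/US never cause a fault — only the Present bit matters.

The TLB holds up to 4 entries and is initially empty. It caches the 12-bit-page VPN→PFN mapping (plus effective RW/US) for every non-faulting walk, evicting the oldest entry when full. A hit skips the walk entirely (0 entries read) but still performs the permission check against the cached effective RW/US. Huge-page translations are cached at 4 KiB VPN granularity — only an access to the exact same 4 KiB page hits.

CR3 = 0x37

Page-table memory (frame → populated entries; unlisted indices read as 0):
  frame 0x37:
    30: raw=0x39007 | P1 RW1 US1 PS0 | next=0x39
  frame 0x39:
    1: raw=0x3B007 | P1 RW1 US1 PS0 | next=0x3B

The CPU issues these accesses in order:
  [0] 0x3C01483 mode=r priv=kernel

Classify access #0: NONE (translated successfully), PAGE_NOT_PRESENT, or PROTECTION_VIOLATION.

Per-access translation:
#0 VA=0x3C01483 (r,kernel):
  lvl0: tbl 0x37, slot 30 ⇒ 0x39007 (P1/RW1/US1/PS0)
  lvl1: tbl 0x39, slot 1 ⇒ 0x3B007 (P1/RW1/US1/PS0)
  → PA=0x3B483  (2 entries read)

Access #0 fault: NONE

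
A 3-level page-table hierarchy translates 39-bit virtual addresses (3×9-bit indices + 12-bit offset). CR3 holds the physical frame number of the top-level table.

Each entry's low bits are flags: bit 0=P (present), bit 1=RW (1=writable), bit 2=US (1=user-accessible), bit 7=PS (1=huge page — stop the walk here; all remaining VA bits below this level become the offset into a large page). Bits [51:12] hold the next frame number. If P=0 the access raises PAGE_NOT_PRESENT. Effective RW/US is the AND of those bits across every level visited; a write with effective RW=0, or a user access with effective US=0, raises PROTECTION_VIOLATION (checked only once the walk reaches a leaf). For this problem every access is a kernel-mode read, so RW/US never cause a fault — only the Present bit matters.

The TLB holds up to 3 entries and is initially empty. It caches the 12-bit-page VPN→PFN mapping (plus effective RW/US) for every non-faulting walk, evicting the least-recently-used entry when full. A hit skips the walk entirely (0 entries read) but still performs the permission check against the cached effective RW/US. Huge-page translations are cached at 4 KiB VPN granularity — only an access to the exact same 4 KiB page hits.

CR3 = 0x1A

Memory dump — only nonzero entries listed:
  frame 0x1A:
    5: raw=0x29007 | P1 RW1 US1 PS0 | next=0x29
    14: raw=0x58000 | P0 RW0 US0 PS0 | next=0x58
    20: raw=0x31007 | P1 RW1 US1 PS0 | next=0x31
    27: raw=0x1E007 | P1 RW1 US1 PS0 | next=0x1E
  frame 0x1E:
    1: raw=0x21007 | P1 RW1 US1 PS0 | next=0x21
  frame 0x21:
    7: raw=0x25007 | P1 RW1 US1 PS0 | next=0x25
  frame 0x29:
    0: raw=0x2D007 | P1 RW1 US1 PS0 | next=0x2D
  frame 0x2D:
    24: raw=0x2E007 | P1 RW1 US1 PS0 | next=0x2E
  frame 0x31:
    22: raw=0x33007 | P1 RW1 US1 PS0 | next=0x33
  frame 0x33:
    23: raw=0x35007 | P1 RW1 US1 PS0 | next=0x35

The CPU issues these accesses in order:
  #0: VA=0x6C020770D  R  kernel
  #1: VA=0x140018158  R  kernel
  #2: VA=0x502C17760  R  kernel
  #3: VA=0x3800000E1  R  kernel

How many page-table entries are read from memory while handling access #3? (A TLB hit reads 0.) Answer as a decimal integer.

Per-access translation:
#0 VA=0x6C020770D (r,kernel):
  L0: frame=0x1A idx=27 entry=0x1E007 [P=1 RW=1 US=1 PS=0]
  L1: frame=0x1E idx=1 entry=0x21007 [P=1 RW=1 US=1 PS=0]
  L2: frame=0x21 idx=7 entry=0x25007 [P=1 RW=1 US=1 PS=0]
  ✓ 0x2570D  — 3 lookups
#1 VA=0x140018158 (r,kernel):
  L0: frame=0x1A idx=5 entry=0x29007 [P=1 RW=1 US=1 PS=0]
  L1: frame=0x29 idx=0 entry=0x2D007 [P=1 RW=1 US=1 PS=0]
  L2: frame=0x2D idx=24 entry=0x2E007 [P=1 RW=1 US=1 PS=0]
  ✓ 0x2E158  — 3 lookups
#2 VA=0x502C17760 (r,kernel):
  L0: frame=0x1A idx=20 entry=0x31007 [P=1 RW=1 US=1 PS=0]
  L1: frame=0x31 idx=22 entry=0x33007 [P=1 RW=1 US=1 PS=0]
  L2: frame=0x33 idx=23 entry=0x35007 [P=1 RW=1 US=1 PS=0]
  ✓ 0x35760  — 3 lookups
#3 VA=0x3800000E1 (r,kernel):
  L0: frame=0x1A idx=14 entry=0x58000 [P=0 RW=0 US=0 PS=0]
  ✗ PAGE_NOT_PRESENT  [1 reads]

Entries read for #3: 1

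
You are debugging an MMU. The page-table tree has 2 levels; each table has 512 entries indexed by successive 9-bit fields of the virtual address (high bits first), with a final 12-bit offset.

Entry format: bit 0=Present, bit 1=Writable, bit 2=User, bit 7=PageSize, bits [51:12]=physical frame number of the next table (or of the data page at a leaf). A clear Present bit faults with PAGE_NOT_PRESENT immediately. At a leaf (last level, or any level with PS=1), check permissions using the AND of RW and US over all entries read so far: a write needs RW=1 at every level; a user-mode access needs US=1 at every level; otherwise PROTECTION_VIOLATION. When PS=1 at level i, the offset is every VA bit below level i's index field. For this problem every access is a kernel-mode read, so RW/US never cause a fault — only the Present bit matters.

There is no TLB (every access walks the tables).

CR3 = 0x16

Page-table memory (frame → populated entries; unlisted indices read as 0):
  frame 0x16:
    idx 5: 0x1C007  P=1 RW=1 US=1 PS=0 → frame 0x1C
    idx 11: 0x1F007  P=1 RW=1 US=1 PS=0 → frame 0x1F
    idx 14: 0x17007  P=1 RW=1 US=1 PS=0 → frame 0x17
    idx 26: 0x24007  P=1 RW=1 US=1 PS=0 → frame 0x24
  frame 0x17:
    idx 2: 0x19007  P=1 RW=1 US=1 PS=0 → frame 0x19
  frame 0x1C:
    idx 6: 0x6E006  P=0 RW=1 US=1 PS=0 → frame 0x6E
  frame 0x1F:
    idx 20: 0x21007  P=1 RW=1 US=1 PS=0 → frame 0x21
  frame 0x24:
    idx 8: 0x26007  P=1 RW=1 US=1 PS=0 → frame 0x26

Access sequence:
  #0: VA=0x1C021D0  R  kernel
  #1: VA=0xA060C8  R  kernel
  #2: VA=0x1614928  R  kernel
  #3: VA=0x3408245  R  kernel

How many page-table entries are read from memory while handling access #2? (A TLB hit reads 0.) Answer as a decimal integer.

Walk each access:
#0 VA=0x1C021D0 (r,kernel):
  lvl0: tbl 0x16, slot 14 ⇒ 0x17007 (P1/RW1/US1/PS0)
  lvl1: tbl 0x17, slot 2 ⇒ 0x19007 (P1/RW1/US1/PS0)
  → PA=0x191D0  (2 entries read)
#1 VA=0xA060C8 (r,kernel):
  lvl0: tbl 0x16, slot 5 ⇒ 0x1C007 (P1/RW1/US1/PS0)
  lvl1: tbl 0x1C, slot 6 ⇒ 0x6E006 (P0/RW1/US1/PS0)
  ⇒ fault: PAGE_NOT_PRESENT  — 2 lookups
#2 VA=0x1614928 (r,kernel):
  lvl0: tbl 0x16, slot 11 ⇒ 0x1F007 (P1/RW1/US1/PS0)
  lvl1: tbl 0x1F, slot 20 ⇒ 0x21007 (P1/RW1/US1/PS0)
  → PA=0x21928  (2 entries read)
#3 VA=0x3408245 (r,kernel):
  lvl0: tbl 0x16, slot 26 ⇒ 0x24007 (P1/RW1/US1/PS0)
  lvl1: tbl 0x24, slot 8 ⇒ 0x26007 (P1/RW1/US1/PS0)
  → PA=0x26245  (2 entries read)

Entries read for #2: 2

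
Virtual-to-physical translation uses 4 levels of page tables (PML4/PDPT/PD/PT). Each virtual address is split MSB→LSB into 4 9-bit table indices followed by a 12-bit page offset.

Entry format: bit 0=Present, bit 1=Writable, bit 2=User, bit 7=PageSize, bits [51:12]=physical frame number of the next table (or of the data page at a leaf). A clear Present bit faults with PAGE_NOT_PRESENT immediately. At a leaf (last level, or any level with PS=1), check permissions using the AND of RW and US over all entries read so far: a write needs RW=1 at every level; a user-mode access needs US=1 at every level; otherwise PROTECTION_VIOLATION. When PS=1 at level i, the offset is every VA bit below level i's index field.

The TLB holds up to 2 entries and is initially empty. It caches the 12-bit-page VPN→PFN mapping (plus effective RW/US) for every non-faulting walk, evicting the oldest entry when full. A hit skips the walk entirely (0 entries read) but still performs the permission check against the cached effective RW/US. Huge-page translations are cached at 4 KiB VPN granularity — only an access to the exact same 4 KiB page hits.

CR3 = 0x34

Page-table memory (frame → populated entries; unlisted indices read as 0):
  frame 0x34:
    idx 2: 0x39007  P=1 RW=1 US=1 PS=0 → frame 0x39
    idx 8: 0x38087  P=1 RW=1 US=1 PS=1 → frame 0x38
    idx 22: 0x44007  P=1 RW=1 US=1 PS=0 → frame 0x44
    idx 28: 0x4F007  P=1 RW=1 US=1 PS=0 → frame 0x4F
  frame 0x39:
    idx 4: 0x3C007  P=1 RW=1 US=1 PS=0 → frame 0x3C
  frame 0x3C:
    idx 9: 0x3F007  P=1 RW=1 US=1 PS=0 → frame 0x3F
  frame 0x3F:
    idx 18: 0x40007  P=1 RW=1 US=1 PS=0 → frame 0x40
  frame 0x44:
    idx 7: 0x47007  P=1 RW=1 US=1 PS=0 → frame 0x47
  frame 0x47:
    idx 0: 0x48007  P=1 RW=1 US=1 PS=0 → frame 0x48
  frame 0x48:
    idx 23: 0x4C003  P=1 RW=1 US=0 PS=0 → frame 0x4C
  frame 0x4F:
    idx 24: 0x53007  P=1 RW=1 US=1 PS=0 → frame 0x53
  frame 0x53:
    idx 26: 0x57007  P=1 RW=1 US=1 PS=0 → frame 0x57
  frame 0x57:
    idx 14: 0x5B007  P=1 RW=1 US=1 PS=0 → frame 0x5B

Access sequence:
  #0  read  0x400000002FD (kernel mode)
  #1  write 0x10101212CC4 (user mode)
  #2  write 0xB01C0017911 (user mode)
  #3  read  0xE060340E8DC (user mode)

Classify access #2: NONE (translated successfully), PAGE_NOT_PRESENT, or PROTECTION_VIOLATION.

Walk each access:
#0 VA=0x400000002FD (r,kernel):
  L0 @0x34[8] → 0x38087  P=1,RW=1,US=1,PS=1
  → PA=0x382FD (huge @L0)  (1 entries read)
#1 VA=0x10101212CC4 (w,user):
  L0 @0x34[2] → 0x39007  P=1,RW=1,US=1,PS=0
  L1 @0x39[4] → 0x3C007  P=1,RW=1,US=1,PS=0
  L2 @0x3C[9] → 0x3F007  P=1,RW=1,US=1,PS=0
  L3 @0x3F[18] → 0x40007  P=1,RW=1,US=1,PS=0
  → PA=0x40CC4  (4 entries read)
#2 VA=0xB01C0017911 (w,user):
  L0 @0x34[22] → 0x44007  P=1,RW=1,US=1,PS=0
  L1 @0x44[7] → 0x47007  P=1,RW=1,US=1,PS=0
  L2 @0x47[0] → 0x48007  P=1,RW=1,US=1,PS=0
  L3 @0x48[23] → 0x4C003  P=1,RW=1,US=0,PS=0
  ⇒ fault: PROTECTION_VIOLATION  — 4 lookups
#3 VA=0xE060340E8DC (r,user):
  L0 @0x34[28] → 0x4F007  P=1,RW=1,US=1,PS=0
  L1 @0x4F[24] → 0x53007  P=1,RW=1,US=1,PS=0
  L2 @0x53[26] → 0x57007  P=1,RW=1,US=1,PS=0
  L3 @0x57[14] → 0x5B007  P=1,RW=1,US=1,PS=0
  → PA=0x5B8DC  (4 entries read)

Access #2 fault: PROTECTION_VIOLATION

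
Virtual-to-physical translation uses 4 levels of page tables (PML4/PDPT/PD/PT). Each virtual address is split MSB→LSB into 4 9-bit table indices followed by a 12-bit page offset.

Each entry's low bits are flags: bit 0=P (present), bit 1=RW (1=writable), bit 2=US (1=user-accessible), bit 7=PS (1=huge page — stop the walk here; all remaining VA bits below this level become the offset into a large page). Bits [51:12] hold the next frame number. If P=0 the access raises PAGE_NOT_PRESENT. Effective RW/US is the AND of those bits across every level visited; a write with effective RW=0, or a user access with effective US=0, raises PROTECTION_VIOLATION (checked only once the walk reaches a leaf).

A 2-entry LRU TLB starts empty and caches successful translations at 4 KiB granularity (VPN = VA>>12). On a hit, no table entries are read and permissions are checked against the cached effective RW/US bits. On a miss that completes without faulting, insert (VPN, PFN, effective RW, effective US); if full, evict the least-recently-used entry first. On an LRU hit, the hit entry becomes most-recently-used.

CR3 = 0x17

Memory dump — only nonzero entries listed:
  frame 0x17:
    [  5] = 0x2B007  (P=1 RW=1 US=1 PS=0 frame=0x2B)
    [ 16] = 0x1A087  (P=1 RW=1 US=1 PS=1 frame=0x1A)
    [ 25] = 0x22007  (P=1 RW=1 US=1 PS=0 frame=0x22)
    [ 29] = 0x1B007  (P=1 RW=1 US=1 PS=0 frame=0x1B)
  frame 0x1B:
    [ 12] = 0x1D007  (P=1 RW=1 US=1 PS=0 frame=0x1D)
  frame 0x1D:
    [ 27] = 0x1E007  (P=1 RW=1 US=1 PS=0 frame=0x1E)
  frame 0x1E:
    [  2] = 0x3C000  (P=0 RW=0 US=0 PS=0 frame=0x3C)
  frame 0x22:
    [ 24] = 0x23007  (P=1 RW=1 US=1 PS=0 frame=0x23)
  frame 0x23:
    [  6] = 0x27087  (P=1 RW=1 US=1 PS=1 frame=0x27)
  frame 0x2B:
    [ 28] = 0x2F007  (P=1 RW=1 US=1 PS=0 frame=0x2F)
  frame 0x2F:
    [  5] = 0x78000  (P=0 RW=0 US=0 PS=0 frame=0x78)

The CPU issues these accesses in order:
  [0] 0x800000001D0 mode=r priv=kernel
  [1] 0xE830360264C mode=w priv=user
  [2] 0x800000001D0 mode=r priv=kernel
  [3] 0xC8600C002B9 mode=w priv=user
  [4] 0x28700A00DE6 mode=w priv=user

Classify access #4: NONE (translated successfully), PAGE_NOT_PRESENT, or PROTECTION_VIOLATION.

Walk each access:
#0 VA=0x800000001D0 (r,kernel):
  L0 @0x17[16] → 0x1A087  P=1,RW=1,US=1,PS=1
  ✓ 0x1A1D0 (huge @L0)  — 1 lookups
#1 VA=0xE830360264C (w,user):
  L0 @0x17[29] → 0x1B007  P=1,RW=1,US=1,PS=0
  L1 @0x1B[12] → 0x1D007  P=1,RW=1,US=1,PS=0
  L2 @0x1D[27] → 0x1E007  P=1,RW=1,US=1,PS=0
  L3 @0x1E[2] → 0x3C000  P=0,RW=0,US=0,PS=0
  → PAGE_NOT_PRESENT  (4 entries read)
#2 VA=0x800000001D0 (r,kernel):
  TLB hit vpn=0x80000000 → PA=0x1A1D0
#3 VA=0xC8600C002B9 (w,user):
  L0 @0x17[25] → 0x22007  P=1,RW=1,US=1,PS=0
  L1 @0x22[24] → 0x23007  P=1,RW=1,US=1,PS=0
  L2 @0x23[6] → 0x27087  P=1,RW=1,US=1,PS=1
  ✓ 0x272B9 (huge @L2)  — 3 lookups
#4 VA=0x28700A00DE6 (w,user):
  L0 @0x17[5] → 0x2B007  P=1,RW=1,US=1,PS=0
  L1 @0x2B[28] → 0x2F007  P=1,RW=1,US=1,PS=0
  L2 @0x2F[5] → 0x78000  P=0,RW=0,US=0,PS=0
  → PAGE_NOT_PRESENT  (3 entries read)

Access #4 fault: PAGE_NOT_PRESENT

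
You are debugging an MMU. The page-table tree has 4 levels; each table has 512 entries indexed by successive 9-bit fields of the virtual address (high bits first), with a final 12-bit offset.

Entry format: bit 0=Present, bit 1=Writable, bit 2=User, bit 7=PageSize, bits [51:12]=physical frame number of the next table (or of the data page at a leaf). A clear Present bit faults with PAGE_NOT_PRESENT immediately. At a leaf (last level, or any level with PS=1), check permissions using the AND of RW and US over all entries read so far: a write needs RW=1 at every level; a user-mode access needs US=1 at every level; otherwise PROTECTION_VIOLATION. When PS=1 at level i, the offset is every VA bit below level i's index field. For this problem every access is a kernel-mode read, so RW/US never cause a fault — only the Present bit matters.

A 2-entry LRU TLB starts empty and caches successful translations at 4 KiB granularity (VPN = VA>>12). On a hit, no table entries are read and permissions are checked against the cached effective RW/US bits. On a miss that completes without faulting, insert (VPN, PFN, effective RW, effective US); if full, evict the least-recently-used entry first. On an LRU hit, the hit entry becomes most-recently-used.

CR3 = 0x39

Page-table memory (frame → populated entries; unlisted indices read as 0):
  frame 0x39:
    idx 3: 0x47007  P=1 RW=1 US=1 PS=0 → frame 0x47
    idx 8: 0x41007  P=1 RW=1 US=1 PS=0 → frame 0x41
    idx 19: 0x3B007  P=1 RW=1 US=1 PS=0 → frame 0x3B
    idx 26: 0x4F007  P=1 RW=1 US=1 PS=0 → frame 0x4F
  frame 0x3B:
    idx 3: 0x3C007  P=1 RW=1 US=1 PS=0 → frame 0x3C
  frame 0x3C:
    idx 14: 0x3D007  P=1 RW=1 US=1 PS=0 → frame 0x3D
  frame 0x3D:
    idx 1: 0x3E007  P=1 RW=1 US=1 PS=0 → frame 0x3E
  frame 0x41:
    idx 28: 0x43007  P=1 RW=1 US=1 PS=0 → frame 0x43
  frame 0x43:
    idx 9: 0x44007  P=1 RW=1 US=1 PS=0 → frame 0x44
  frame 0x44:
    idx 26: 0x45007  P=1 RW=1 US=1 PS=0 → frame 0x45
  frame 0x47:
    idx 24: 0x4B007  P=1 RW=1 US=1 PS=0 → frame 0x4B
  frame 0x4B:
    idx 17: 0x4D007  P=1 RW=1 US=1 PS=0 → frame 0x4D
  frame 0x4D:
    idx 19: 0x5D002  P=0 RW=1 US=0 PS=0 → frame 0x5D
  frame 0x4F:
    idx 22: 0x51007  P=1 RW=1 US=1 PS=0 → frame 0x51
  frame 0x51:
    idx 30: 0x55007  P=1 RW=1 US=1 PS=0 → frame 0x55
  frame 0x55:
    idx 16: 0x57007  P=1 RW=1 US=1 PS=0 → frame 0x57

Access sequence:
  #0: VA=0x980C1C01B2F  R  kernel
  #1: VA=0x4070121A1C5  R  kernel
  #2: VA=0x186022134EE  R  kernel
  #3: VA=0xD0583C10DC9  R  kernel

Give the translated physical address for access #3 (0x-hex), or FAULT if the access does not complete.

Per-access translation:
#0 VA=0x980C1C01B2F (r,kernel):
  L0: frame=0x39 idx=19 entry=0x3B007 [P=1 RW=1 US=1 PS=0]
  L1: frame=0x3B idx=3 entry=0x3C007 [P=1 RW=1 US=1 PS=0]
  L2: frame=0x3C idx=14 entry=0x3D007 [P=1 RW=1 US=1 PS=0]
  L3: frame=0x3D idx=1 entry=0x3E007 [P=1 RW=1 US=1 PS=0]
  ⇒ phys 0x3EB2F  [4 reads]
#1 VA=0x4070121A1C5 (r,kernel):
  L0: frame=0x39 idx=8 entry=0x41007 [P=1 RW=1 US=1 PS=0]
  L1: frame=0x41 idx=28 entry=0x43007 [P=1 RW=1 US=1 PS=0]
  L2: frame=0x43 idx=9 entry=0x44007 [P=1 RW=1 US=1 PS=0]
  L3: frame=0x44 idx=26 entry=0x45007 [P=1 RW=1 US=1 PS=0]
  ⇒ phys 0x451C5  [4 reads]
#2 VA=0x186022134EE (r,kernel):
  L0: frame=0x39 idx=3 entry=0x47007 [P=1 RW=1 US=1 PS=0]
  L1: frame=0x47 idx=24 entry=0x4B007 [P=1 RW=1 US=1 PS=0]
  L2: frame=0x4B idx=17 entry=0x4D007 [P=1 RW=1 US=1 PS=0]
  L3: frame=0x4D idx=19 entry=0x5D002 [P=0 RW=1 US=0 PS=0]
  ✗ PAGE_NOT_PRESENT  [4 reads]
#3 VA=0xD0583C10DC9 (r,kernel):
  L0: frame=0x39 idx=26 entry=0x4F007 [P=1 RW=1 US=1 PS=0]
  L1: frame=0x4F idx=22 entry=0x51007 [P=1 RW=1 US=1 PS=0]
  L2: frame=0x51 idx=30 entry=0x55007 [P=1 RW=1 US=1 PS=0]
  L3: frame=0x55 idx=16 entry=0x57007 [P=1 RW=1 US=1 PS=0]
  ⇒ phys 0x57DC9  [4 reads]

Access #3 PA: 0x57DC9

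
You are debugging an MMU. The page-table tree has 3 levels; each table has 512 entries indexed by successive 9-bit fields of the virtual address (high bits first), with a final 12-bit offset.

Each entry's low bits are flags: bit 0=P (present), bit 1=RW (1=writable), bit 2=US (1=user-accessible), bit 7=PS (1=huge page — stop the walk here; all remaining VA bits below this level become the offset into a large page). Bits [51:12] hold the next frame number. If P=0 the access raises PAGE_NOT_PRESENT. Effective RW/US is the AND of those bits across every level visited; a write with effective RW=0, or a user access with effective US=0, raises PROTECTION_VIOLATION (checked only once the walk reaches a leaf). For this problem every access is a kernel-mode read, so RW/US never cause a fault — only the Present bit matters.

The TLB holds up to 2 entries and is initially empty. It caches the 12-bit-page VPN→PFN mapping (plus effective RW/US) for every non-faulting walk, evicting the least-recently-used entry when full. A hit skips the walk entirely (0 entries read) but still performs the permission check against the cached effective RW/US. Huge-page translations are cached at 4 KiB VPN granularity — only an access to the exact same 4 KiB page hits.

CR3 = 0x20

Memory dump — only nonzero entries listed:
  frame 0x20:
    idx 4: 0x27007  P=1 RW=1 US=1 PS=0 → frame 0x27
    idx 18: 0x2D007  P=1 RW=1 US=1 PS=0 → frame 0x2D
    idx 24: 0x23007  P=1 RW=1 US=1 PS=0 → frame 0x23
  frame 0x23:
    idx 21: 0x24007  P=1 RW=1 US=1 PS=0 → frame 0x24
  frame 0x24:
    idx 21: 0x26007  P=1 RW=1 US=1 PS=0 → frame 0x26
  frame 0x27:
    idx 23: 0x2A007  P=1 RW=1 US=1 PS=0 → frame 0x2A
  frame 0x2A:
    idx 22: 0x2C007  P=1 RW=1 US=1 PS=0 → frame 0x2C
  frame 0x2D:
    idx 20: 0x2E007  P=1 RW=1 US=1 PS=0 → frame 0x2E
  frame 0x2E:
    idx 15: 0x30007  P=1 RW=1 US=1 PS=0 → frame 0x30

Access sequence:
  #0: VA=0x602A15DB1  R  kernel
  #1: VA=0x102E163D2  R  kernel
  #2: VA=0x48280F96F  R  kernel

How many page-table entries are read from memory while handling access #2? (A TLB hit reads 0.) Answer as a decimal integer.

Walk each access:
#0 VA=0x602A15DB1 (r,kernel):
  L0 @0x20[24] → 0x23007  P=1,RW=1,US=1,PS=0
  L1 @0x23[21] → 0x24007  P=1,RW=1,US=1,PS=0
  L2 @0x24[21] → 0x26007  P=1,RW=1,US=1,PS=0
  → PA=0x26DB1  (3 entries read)
#1 VA=0x102E163D2 (r,kernel):
  L0 @0x20[4] → 0x27007  P=1,RW=1,US=1,PS=0
  L1 @0x27[23] → 0x2A007  P=1,RW=1,US=1,PS=0
  L2 @0x2A[22] → 0x2C007  P=1,RW=1,US=1,PS=0
  → PA=0x2C3D2  (3 entries read)
#2 VA=0x48280F96F (r,kernel):
  L0 @0x20[18] → 0x2D007  P=1,RW=1,US=1,PS=0
  L1 @0x2D[20] → 0x2E007  P=1,RW=1,US=1,PS=0
  L2 @0x2E[15] → 0x30007  P=1,RW=1,US=1,PS=0
  → PA=0x3096F  (3 entries read)

Entries read for #2: 3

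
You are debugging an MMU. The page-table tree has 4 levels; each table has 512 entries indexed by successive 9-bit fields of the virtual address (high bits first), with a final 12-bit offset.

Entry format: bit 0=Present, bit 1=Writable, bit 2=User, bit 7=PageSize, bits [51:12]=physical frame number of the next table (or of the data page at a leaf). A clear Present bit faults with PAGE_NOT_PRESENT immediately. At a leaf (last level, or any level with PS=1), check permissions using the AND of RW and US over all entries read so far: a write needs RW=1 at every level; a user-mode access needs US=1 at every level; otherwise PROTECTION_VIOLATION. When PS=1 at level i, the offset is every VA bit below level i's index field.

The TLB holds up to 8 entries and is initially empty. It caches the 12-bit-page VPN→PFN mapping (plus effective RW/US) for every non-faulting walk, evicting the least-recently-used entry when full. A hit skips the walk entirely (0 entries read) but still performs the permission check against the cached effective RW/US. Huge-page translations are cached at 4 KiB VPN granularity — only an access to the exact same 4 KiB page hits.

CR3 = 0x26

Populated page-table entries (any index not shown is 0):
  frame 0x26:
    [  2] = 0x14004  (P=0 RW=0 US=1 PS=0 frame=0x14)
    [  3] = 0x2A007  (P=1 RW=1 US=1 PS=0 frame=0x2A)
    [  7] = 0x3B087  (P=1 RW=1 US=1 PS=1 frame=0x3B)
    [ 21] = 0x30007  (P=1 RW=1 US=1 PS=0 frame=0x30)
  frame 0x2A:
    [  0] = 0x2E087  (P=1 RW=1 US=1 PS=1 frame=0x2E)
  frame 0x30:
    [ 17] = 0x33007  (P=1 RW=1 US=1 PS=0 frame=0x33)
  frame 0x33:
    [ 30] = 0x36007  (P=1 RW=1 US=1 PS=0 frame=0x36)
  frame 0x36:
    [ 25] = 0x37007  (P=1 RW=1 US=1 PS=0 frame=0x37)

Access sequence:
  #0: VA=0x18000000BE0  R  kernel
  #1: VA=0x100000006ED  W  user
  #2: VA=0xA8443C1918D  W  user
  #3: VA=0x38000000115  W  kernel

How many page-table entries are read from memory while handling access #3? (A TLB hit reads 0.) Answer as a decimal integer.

Trace:
#0 VA=0x18000000BE0 (r,kernel):
  lvl0: tbl 0x26, slot 3 ⇒ 0x2A007 (P1/RW1/US1/PS0)
  lvl1: tbl 0x2A, slot 0 ⇒ 0x2E087 (P1/RW1/US1/PS1)
  ✓ 0x2EBE0 (huge @L1)  — 2 lookups
#1 VA=0x100000006ED (w,user):
  lvl0: tbl 0x26, slot 2 ⇒ 0x14004 (P0/RW0/US1/PS0)
  ✗ PAGE_NOT_PRESENT  [1 reads]
#2 VA=0xA8443C1918D (w,user):
  lvl0: tbl 0x26, slot 21 ⇒ 0x30007 (P1/RW1/US1/PS0)
  lvl1: tbl 0x30, slot 17 ⇒ 0x33007 (P1/RW1/US1/PS0)
  lvl2: tbl 0x33, slot 30 ⇒ 0x36007 (P1/RW1/US1/PS0)
  lvl3: tbl 0x36, slot 25 ⇒ 0x37007 (P1/RW1/US1/PS0)
  ✓ 0x3718D  — 4 lookups
#3 VA=0x38000000115 (w,kernel):
  lvl0: tbl 0x26, slot 7 ⇒ 0x3B087 (P1/RW1/US1/PS1)
  ✓ 0x3B115 (huge @L0)  — 1 lookups

Entries read for #3: 1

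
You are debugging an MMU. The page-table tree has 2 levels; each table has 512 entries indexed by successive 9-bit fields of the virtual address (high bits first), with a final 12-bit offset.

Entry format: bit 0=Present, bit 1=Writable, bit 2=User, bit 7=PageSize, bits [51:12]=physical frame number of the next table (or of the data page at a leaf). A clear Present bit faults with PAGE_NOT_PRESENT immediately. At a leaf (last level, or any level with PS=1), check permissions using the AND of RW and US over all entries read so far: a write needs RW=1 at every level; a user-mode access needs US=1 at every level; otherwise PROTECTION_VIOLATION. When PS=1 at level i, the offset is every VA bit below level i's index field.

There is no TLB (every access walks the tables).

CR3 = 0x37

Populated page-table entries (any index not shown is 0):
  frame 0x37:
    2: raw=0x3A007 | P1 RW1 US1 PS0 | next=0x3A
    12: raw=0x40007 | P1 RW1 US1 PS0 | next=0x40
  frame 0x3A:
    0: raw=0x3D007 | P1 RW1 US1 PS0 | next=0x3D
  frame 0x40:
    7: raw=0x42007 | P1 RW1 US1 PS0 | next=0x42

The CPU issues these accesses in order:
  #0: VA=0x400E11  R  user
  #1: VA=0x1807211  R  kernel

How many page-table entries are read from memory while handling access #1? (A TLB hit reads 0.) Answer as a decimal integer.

Per-access translation:
#0 VA=0x400E11 (r,user):
  L0 @0x37[2] → 0x3A007  P=1,RW=1,US=1,PS=0
  L1 @0x3A[0] → 0x3D007  P=1,RW=1,US=1,PS=0
  → PA=0x3DE11  (2 entries read)
#1 VA=0x1807211 (r,kernel):
  L0 @0x37[12] → 0x40007  P=1,RW=1,US=1,PS=0
  L1 @0x40[7] → 0x42007  P=1,RW=1,US=1,PS=0
  → PA=0x42211  (2 entries read)

Entries read for #1: 2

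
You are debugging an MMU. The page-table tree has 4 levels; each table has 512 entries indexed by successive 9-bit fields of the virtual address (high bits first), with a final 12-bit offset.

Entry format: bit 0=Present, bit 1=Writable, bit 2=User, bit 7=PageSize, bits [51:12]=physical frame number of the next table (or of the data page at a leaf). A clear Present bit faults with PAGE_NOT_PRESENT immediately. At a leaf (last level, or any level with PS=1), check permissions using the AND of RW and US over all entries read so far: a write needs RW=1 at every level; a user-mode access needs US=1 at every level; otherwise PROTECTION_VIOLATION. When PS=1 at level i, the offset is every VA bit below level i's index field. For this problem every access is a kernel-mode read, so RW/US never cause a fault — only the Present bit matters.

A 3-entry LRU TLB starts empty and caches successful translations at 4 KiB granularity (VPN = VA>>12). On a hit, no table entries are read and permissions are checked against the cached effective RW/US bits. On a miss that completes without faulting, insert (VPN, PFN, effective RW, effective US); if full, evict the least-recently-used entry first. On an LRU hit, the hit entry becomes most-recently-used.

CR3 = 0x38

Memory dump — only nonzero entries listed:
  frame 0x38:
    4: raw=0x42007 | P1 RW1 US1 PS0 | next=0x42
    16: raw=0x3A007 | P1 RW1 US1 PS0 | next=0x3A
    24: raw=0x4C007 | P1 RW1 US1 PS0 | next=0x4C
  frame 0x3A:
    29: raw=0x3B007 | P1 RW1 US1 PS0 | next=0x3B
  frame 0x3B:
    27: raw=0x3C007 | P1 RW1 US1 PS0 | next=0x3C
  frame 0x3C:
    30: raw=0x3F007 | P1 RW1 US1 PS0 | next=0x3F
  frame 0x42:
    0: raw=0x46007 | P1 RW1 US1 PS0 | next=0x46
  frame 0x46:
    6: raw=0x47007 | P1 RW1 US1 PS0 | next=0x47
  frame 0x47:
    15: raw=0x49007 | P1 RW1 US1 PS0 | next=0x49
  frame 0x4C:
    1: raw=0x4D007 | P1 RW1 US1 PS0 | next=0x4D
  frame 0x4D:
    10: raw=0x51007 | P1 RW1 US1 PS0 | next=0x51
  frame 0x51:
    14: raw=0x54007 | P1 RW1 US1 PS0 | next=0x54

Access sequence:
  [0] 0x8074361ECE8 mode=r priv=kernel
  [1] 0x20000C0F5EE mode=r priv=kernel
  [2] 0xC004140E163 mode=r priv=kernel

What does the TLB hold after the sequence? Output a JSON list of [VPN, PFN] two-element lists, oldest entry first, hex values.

Trace:
#0 VA=0x8074361ECE8 (r,kernel):
  [0] read 0x38 idx=16: raw=0x3A007 flags P=1 W=1 U=1 S=0
  [1] read 0x3A idx=29: raw=0x3B007 flags P=1 W=1 U=1 S=0
  [2] read 0x3B idx=27: raw=0x3C007 flags P=1 W=1 U=1 S=0
  [3] read 0x3C idx=30: raw=0x3F007 flags P=1 W=1 U=1 S=0
  ⇒ phys 0x3FCE8  [4 reads]
#1 VA=0x20000C0F5EE (r,kernel):
  [0] read 0x38 idx=4: raw=0x42007 flags P=1 W=1 U=1 S=0
  [1] read 0x42 idx=0: raw=0x46007 flags P=1 W=1 U=1 S=0
  [2] read 0x46 idx=6: raw=0x47007 flags P=1 W=1 U=1 S=0
  [3] read 0x47 idx=15: raw=0x49007 flags P=1 W=1 U=1 S=0
  ⇒ phys 0x495EE  [4 reads]
#2 VA=0xC004140E163 (r,kernel):
  [0] read 0x38 idx=24: raw=0x4C007 flags P=1 W=1 U=1 S=0
  [1] read 0x4C idx=1: raw=0x4D007 flags P=1 W=1 U=1 S=0
  [2] read 0x4D idx=10: raw=0x51007 flags P=1 W=1 U=1 S=0
  [3] read 0x51 idx=14: raw=0x54007 flags P=1 W=1 U=1 S=0
  ⇒ phys 0x54163  [4 reads]

TLB: [["0x8074361E", "0x3F"], ["0x20000C0F", "0x49"], ["0xC004140E", "0x54"]]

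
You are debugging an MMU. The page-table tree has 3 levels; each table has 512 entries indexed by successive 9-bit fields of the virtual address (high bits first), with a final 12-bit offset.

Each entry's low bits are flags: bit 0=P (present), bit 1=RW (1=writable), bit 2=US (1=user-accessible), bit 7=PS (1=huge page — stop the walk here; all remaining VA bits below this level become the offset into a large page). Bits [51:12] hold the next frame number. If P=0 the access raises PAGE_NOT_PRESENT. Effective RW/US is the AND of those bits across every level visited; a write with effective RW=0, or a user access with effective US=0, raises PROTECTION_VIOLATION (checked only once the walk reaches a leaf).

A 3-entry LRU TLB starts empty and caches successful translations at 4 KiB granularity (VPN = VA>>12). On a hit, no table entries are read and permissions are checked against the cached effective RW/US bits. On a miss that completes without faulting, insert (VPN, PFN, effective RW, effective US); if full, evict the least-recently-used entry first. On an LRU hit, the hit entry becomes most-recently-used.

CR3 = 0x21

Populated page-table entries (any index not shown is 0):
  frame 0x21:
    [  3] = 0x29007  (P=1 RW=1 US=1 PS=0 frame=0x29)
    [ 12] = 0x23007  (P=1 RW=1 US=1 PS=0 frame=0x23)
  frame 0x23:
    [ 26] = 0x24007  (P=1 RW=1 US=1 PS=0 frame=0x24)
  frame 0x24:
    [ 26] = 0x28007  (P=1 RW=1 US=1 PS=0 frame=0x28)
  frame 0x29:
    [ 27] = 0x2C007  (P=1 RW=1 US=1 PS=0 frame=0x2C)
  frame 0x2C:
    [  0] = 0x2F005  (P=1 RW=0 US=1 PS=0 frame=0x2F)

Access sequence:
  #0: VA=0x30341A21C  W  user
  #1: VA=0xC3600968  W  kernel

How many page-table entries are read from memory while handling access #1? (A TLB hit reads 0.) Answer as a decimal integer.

Per-access translation:
#0 VA=0x30341A21C (w,user):
  L0: frame=0x21 idx=12 entry=0x23007 [P=1 RW=1 US=1 PS=0]
  L1: frame=0x23 idx=26 entry=0x24007 [P=1 RW=1 US=1 PS=0]
  L2: frame=0x24 idx=26 entry=0x28007 [P=1 RW=1 US=1 PS=0]
  ⇒ phys 0x2821C  [3 reads]
#1 VA=0xC3600968 (w,kernel):
  L0: frame=0x21 idx=3 entry=0x29007 [P=1 RW=1 US=1 PS=0]
  L1: frame=0x29 idx=27 entry=0x2C007 [P=1 RW=1 US=1 PS=0]
  L2: frame=0x2C idx=0 entry=0x2F005 [P=1 RW=0 US=1 PS=0]
  ✗ PROTECTION_VIOLATION  [3 reads]

Entries read for #1: 3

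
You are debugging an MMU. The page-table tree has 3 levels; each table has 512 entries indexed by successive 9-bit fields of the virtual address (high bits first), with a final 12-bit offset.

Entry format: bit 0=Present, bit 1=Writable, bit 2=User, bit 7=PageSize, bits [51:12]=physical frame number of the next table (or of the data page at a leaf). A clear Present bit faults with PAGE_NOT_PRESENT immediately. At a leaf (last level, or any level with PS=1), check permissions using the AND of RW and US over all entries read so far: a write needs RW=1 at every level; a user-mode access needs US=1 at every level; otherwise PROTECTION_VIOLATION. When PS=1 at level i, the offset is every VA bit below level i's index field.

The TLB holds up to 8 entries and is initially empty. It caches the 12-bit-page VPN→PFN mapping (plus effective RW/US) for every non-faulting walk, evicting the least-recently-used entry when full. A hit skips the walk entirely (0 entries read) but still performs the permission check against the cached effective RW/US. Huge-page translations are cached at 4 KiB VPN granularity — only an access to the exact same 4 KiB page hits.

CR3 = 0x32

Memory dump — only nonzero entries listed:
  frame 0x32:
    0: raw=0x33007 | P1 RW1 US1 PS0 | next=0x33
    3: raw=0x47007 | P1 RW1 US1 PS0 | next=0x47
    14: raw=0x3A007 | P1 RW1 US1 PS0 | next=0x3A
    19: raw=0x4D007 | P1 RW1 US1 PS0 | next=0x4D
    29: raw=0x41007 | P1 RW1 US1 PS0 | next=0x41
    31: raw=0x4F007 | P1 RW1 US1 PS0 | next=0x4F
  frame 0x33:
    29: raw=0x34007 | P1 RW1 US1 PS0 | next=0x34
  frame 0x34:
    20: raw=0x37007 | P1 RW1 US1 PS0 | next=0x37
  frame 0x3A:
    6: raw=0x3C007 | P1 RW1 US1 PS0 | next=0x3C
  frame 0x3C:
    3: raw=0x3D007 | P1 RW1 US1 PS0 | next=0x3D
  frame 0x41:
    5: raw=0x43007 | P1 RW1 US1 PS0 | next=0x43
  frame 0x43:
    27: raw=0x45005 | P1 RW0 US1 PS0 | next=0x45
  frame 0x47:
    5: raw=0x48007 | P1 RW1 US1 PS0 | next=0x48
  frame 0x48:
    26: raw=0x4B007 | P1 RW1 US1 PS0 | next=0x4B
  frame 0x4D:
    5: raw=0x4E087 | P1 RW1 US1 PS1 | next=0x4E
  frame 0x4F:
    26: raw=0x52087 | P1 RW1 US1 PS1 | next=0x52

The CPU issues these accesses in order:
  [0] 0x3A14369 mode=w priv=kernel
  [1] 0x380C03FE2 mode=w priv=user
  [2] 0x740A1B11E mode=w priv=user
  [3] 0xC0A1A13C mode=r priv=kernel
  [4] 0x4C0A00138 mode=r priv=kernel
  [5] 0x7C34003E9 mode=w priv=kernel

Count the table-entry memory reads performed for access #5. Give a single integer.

Walk each access:
#0 VA=0x3A14369 (w,kernel):
  L0: frame=0x32 idx=0 entry=0x33007 [P=1 RW=1 US=1 PS=0]
  L1: frame=0x33 idx=29 entry=0x34007 [P=1 RW=1 US=1 PS=0]
  L2: frame=0x34 idx=20 entry=0x37007 [P=1 RW=1 US=1 PS=0]
  ⇒ phys 0x37369  [3 reads]
#1 VA=0x380C03FE2 (w,user):
  L0: frame=0x32 idx=14 entry=0x3A007 [P=1 RW=1 US=1 PS=0]
  L1: frame=0x3A idx=6 entry=0x3C007 [P=1 RW=1 US=1 PS=0]
  L2: frame=0x3C idx=3 entry=0x3D007 [P=1 RW=1 US=1 PS=0]
  ⇒ phys 0x3DFE2  [3 reads]
#2 VA=0x740A1B11E (w,user):
  L0: frame=0x32 idx=29 entry=0x41007 [P=1 RW=1 US=1 PS=0]
  L1: frame=0x41 idx=5 entry=0x43007 [P=1 RW=1 US=1 PS=0]
  L2: frame=0x43 idx=27 entry=0x45005 [P=1 RW=0 US=1 PS=0]
  → PROTECTION_VIOLATION  (3 entries read)
#3 VA=0xC0A1A13C (r,kernel):
  L0: frame=0x32 idx=3 entry=0x47007 [P=1 RW=1 US=1 PS=0]
  L1: frame=0x47 idx=5 entry=0x48007 [P=1 RW=1 US=1 PS=0]
  L2: frame=0x48 idx=26 entry=0x4B007 [P=1 RW=1 US=1 PS=0]
  ⇒ phys 0x4B13C  [3 reads]
#4 VA=0x4C0A00138 (r,kernel):
  L0: frame=0x32 idx=19 entry=0x4D007 [P=1 RW=1 US=1 PS=0]
  L1: frame=0x4D idx=5 entry=0x4E087 [P=1 RW=1 US=1 PS=1]
  ⇒ phys 0x4E138 (huge @L1)  [2 reads]
#5 VA=0x7C34003E9 (w,kernel):
  L0: frame=0x32 idx=31 entry=0x4F007 [P=1 RW=1 US=1 PS=0]
  L1: frame=0x4F idx=26 entry=0x52087 [P=1 RW=1 US=1 PS=1]
  ⇒ phys 0x523E9 (huge @L1)  [2 reads]

Entries read for #5: 2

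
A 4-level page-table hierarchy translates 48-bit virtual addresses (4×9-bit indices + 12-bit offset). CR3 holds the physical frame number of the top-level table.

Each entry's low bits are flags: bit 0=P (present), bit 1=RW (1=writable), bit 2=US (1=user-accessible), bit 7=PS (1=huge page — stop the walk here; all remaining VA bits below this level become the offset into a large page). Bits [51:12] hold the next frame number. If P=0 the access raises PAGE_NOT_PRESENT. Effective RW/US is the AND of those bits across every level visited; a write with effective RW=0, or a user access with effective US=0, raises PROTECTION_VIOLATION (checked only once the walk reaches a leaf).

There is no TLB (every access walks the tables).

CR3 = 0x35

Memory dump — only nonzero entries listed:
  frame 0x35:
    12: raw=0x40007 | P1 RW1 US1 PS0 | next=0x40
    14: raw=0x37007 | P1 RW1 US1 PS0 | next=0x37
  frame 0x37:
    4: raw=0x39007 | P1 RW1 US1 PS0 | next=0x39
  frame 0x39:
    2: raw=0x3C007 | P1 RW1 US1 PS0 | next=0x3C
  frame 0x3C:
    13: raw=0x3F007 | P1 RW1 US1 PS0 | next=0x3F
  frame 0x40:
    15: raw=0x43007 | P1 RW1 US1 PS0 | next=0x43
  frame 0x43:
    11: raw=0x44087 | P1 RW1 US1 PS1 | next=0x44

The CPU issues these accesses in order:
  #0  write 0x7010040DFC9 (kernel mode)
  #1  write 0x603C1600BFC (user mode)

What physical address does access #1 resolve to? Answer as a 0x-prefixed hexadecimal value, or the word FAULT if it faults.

Walk each access:
#0 VA=0x7010040DFC9 (w,kernel):
  lvl0: tbl 0x35, slot 14 ⇒ 0x37007 (P1/RW1/US1/PS0)
  lvl1: tbl 0x37, slot 4 ⇒ 0x39007 (P1/RW1/US1/PS0)
  lvl2: tbl 0x39, slot 2 ⇒ 0x3C007 (P1/RW1/US1/PS0)
  lvl3: tbl 0x3C, slot 13 ⇒ 0x3F007 (P1/RW1/US1/PS0)
  → PA=0x3FFC9  (4 entries read)
#1 VA=0x603C1600BFC (w,user):
  lvl0: tbl 0x35, slot 12 ⇒ 0x40007 (P1/RW1/US1/PS0)
  lvl1: tbl 0x40, slot 15 ⇒ 0x43007 (P1/RW1/US1/PS0)
  lvl2: tbl 0x43, slot 11 ⇒ 0x44087 (P1/RW1/US1/PS1)
  → PA=0x44BFC (huge @L2)  (3 entries read)

Access #1 PA: 0x44BFC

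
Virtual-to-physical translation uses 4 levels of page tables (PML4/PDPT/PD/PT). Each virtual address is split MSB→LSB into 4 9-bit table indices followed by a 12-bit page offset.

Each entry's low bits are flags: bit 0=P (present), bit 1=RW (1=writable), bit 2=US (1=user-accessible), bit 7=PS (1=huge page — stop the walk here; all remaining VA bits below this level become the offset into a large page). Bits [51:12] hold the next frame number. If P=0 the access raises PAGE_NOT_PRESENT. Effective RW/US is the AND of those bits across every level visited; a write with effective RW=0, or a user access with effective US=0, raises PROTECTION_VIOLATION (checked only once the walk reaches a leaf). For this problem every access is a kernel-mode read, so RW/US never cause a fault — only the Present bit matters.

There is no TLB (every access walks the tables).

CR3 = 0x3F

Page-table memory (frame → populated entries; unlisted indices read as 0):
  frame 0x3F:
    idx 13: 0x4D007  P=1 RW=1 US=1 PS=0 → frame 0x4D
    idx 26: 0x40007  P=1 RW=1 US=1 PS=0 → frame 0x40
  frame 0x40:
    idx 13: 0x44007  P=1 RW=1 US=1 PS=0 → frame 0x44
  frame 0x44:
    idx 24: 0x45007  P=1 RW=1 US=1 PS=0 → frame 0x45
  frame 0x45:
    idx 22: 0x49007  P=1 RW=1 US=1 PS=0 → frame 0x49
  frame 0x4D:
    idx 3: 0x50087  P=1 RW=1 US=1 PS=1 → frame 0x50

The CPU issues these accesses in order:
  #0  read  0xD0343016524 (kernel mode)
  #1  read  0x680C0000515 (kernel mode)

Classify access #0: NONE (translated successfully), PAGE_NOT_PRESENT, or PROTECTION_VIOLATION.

Walk each access:
#0 VA=0xD0343016524 (r,kernel):
  [0] read 0x3F idx=26: raw=0x40007 flags P=1 W=1 U=1 S=0
  [1] read 0x40 idx=13: raw=0x44007 flags P=1 W=1 U=1 S=0
  [2] read 0x44 idx=24: raw=0x45007 flags P=1 W=1 U=1 S=0
  [3] read 0x45 idx=22: raw=0x49007 flags P=1 W=1 U=1 S=0
  ✓ 0x49524  — 4 lookups
#1 VA=0x680C0000515 (r,kernel):
  [0] read 0x3F idx=13: raw=0x4D007 flags P=1 W=1 U=1 S=0
  [1] read 0x4D idx=3: raw=0x50087 flags P=1 W=1 U=1 S=1
  ✓ 0x50515 (huge @L1)  — 2 lookups

Access #0 fault: NONE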